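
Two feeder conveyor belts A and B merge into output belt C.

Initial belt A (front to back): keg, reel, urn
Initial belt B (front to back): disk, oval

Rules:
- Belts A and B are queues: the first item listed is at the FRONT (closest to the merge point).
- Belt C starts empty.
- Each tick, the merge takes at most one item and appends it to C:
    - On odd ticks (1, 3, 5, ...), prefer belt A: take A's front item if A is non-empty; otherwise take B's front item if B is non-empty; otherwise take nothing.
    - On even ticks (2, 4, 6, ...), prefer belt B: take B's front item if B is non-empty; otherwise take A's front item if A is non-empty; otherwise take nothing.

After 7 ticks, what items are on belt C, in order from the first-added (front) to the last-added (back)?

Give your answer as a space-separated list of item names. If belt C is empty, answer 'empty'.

Answer: keg disk reel oval urn

Derivation:
Tick 1: prefer A, take keg from A; A=[reel,urn] B=[disk,oval] C=[keg]
Tick 2: prefer B, take disk from B; A=[reel,urn] B=[oval] C=[keg,disk]
Tick 3: prefer A, take reel from A; A=[urn] B=[oval] C=[keg,disk,reel]
Tick 4: prefer B, take oval from B; A=[urn] B=[-] C=[keg,disk,reel,oval]
Tick 5: prefer A, take urn from A; A=[-] B=[-] C=[keg,disk,reel,oval,urn]
Tick 6: prefer B, both empty, nothing taken; A=[-] B=[-] C=[keg,disk,reel,oval,urn]
Tick 7: prefer A, both empty, nothing taken; A=[-] B=[-] C=[keg,disk,reel,oval,urn]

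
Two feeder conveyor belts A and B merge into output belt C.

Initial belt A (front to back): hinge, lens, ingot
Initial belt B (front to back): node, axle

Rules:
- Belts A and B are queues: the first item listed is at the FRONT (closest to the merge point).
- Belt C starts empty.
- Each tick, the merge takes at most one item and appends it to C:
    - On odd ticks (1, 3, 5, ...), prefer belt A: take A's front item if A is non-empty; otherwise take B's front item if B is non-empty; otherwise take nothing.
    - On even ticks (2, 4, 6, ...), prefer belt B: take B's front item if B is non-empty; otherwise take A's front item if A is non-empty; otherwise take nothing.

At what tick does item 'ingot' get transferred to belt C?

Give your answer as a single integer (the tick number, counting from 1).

Tick 1: prefer A, take hinge from A; A=[lens,ingot] B=[node,axle] C=[hinge]
Tick 2: prefer B, take node from B; A=[lens,ingot] B=[axle] C=[hinge,node]
Tick 3: prefer A, take lens from A; A=[ingot] B=[axle] C=[hinge,node,lens]
Tick 4: prefer B, take axle from B; A=[ingot] B=[-] C=[hinge,node,lens,axle]
Tick 5: prefer A, take ingot from A; A=[-] B=[-] C=[hinge,node,lens,axle,ingot]

Answer: 5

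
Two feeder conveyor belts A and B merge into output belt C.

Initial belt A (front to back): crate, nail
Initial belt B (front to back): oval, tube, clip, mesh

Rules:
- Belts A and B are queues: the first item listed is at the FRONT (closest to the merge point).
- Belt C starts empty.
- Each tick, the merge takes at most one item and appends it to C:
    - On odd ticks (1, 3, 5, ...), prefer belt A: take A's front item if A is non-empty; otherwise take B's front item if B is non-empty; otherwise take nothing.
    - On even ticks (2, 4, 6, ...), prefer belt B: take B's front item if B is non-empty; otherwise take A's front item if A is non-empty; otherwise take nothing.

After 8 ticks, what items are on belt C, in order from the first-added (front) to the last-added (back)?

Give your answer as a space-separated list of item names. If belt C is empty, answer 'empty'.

Answer: crate oval nail tube clip mesh

Derivation:
Tick 1: prefer A, take crate from A; A=[nail] B=[oval,tube,clip,mesh] C=[crate]
Tick 2: prefer B, take oval from B; A=[nail] B=[tube,clip,mesh] C=[crate,oval]
Tick 3: prefer A, take nail from A; A=[-] B=[tube,clip,mesh] C=[crate,oval,nail]
Tick 4: prefer B, take tube from B; A=[-] B=[clip,mesh] C=[crate,oval,nail,tube]
Tick 5: prefer A, take clip from B; A=[-] B=[mesh] C=[crate,oval,nail,tube,clip]
Tick 6: prefer B, take mesh from B; A=[-] B=[-] C=[crate,oval,nail,tube,clip,mesh]
Tick 7: prefer A, both empty, nothing taken; A=[-] B=[-] C=[crate,oval,nail,tube,clip,mesh]
Tick 8: prefer B, both empty, nothing taken; A=[-] B=[-] C=[crate,oval,nail,tube,clip,mesh]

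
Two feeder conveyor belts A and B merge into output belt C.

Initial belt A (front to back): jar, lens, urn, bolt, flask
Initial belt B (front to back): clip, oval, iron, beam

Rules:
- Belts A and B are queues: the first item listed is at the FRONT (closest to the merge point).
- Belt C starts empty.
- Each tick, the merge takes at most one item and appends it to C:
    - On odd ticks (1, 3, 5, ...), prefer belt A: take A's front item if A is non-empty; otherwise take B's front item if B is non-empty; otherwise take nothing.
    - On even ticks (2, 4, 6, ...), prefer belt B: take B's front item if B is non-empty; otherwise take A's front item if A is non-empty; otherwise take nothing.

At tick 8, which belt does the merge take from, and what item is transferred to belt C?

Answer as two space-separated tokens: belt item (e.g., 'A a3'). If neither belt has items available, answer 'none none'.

Answer: B beam

Derivation:
Tick 1: prefer A, take jar from A; A=[lens,urn,bolt,flask] B=[clip,oval,iron,beam] C=[jar]
Tick 2: prefer B, take clip from B; A=[lens,urn,bolt,flask] B=[oval,iron,beam] C=[jar,clip]
Tick 3: prefer A, take lens from A; A=[urn,bolt,flask] B=[oval,iron,beam] C=[jar,clip,lens]
Tick 4: prefer B, take oval from B; A=[urn,bolt,flask] B=[iron,beam] C=[jar,clip,lens,oval]
Tick 5: prefer A, take urn from A; A=[bolt,flask] B=[iron,beam] C=[jar,clip,lens,oval,urn]
Tick 6: prefer B, take iron from B; A=[bolt,flask] B=[beam] C=[jar,clip,lens,oval,urn,iron]
Tick 7: prefer A, take bolt from A; A=[flask] B=[beam] C=[jar,clip,lens,oval,urn,iron,bolt]
Tick 8: prefer B, take beam from B; A=[flask] B=[-] C=[jar,clip,lens,oval,urn,iron,bolt,beam]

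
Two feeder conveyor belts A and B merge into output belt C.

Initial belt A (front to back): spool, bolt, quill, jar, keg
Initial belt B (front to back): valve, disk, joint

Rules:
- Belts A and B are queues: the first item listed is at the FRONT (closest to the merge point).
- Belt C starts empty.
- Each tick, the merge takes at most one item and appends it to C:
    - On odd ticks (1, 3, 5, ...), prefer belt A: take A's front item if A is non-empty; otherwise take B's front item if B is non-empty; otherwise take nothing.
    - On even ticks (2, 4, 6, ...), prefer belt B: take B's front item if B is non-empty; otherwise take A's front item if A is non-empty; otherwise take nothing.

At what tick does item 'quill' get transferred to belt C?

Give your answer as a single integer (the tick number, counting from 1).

Tick 1: prefer A, take spool from A; A=[bolt,quill,jar,keg] B=[valve,disk,joint] C=[spool]
Tick 2: prefer B, take valve from B; A=[bolt,quill,jar,keg] B=[disk,joint] C=[spool,valve]
Tick 3: prefer A, take bolt from A; A=[quill,jar,keg] B=[disk,joint] C=[spool,valve,bolt]
Tick 4: prefer B, take disk from B; A=[quill,jar,keg] B=[joint] C=[spool,valve,bolt,disk]
Tick 5: prefer A, take quill from A; A=[jar,keg] B=[joint] C=[spool,valve,bolt,disk,quill]

Answer: 5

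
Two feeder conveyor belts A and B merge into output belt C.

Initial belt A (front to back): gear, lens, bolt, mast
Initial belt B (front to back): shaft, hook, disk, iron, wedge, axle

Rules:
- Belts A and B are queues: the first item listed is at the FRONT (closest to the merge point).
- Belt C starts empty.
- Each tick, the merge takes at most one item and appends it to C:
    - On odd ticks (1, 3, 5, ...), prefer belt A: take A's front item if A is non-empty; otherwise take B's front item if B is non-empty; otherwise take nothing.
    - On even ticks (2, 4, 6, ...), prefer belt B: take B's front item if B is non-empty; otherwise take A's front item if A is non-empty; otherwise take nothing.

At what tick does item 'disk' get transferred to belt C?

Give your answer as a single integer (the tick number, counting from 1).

Tick 1: prefer A, take gear from A; A=[lens,bolt,mast] B=[shaft,hook,disk,iron,wedge,axle] C=[gear]
Tick 2: prefer B, take shaft from B; A=[lens,bolt,mast] B=[hook,disk,iron,wedge,axle] C=[gear,shaft]
Tick 3: prefer A, take lens from A; A=[bolt,mast] B=[hook,disk,iron,wedge,axle] C=[gear,shaft,lens]
Tick 4: prefer B, take hook from B; A=[bolt,mast] B=[disk,iron,wedge,axle] C=[gear,shaft,lens,hook]
Tick 5: prefer A, take bolt from A; A=[mast] B=[disk,iron,wedge,axle] C=[gear,shaft,lens,hook,bolt]
Tick 6: prefer B, take disk from B; A=[mast] B=[iron,wedge,axle] C=[gear,shaft,lens,hook,bolt,disk]

Answer: 6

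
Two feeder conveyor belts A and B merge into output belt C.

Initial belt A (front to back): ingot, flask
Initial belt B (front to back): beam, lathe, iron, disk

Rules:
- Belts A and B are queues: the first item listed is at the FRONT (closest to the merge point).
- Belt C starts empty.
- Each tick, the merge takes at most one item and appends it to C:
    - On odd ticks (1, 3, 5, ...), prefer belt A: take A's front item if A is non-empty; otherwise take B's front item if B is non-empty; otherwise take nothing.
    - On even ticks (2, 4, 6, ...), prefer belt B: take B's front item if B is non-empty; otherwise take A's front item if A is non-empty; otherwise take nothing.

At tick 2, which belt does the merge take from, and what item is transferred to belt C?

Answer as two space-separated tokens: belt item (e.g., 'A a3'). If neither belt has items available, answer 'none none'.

Tick 1: prefer A, take ingot from A; A=[flask] B=[beam,lathe,iron,disk] C=[ingot]
Tick 2: prefer B, take beam from B; A=[flask] B=[lathe,iron,disk] C=[ingot,beam]

Answer: B beam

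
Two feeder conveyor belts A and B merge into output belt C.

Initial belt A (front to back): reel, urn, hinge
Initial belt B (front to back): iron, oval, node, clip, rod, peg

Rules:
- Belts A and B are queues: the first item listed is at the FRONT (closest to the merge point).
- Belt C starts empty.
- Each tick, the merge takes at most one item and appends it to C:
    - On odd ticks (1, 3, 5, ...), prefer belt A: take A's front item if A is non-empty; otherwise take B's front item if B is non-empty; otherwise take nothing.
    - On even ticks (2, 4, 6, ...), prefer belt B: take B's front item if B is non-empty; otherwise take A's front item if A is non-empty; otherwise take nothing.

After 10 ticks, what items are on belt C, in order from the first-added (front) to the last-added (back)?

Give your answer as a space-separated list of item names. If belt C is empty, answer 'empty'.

Answer: reel iron urn oval hinge node clip rod peg

Derivation:
Tick 1: prefer A, take reel from A; A=[urn,hinge] B=[iron,oval,node,clip,rod,peg] C=[reel]
Tick 2: prefer B, take iron from B; A=[urn,hinge] B=[oval,node,clip,rod,peg] C=[reel,iron]
Tick 3: prefer A, take urn from A; A=[hinge] B=[oval,node,clip,rod,peg] C=[reel,iron,urn]
Tick 4: prefer B, take oval from B; A=[hinge] B=[node,clip,rod,peg] C=[reel,iron,urn,oval]
Tick 5: prefer A, take hinge from A; A=[-] B=[node,clip,rod,peg] C=[reel,iron,urn,oval,hinge]
Tick 6: prefer B, take node from B; A=[-] B=[clip,rod,peg] C=[reel,iron,urn,oval,hinge,node]
Tick 7: prefer A, take clip from B; A=[-] B=[rod,peg] C=[reel,iron,urn,oval,hinge,node,clip]
Tick 8: prefer B, take rod from B; A=[-] B=[peg] C=[reel,iron,urn,oval,hinge,node,clip,rod]
Tick 9: prefer A, take peg from B; A=[-] B=[-] C=[reel,iron,urn,oval,hinge,node,clip,rod,peg]
Tick 10: prefer B, both empty, nothing taken; A=[-] B=[-] C=[reel,iron,urn,oval,hinge,node,clip,rod,peg]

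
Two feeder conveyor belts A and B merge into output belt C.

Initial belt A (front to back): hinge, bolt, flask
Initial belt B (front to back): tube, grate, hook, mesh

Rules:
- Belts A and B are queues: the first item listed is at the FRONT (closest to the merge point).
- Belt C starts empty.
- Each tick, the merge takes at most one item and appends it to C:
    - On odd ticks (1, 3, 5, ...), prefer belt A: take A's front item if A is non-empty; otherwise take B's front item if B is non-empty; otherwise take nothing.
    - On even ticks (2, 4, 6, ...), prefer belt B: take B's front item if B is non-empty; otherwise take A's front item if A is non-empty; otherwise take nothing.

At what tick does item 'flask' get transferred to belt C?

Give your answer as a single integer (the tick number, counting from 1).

Tick 1: prefer A, take hinge from A; A=[bolt,flask] B=[tube,grate,hook,mesh] C=[hinge]
Tick 2: prefer B, take tube from B; A=[bolt,flask] B=[grate,hook,mesh] C=[hinge,tube]
Tick 3: prefer A, take bolt from A; A=[flask] B=[grate,hook,mesh] C=[hinge,tube,bolt]
Tick 4: prefer B, take grate from B; A=[flask] B=[hook,mesh] C=[hinge,tube,bolt,grate]
Tick 5: prefer A, take flask from A; A=[-] B=[hook,mesh] C=[hinge,tube,bolt,grate,flask]

Answer: 5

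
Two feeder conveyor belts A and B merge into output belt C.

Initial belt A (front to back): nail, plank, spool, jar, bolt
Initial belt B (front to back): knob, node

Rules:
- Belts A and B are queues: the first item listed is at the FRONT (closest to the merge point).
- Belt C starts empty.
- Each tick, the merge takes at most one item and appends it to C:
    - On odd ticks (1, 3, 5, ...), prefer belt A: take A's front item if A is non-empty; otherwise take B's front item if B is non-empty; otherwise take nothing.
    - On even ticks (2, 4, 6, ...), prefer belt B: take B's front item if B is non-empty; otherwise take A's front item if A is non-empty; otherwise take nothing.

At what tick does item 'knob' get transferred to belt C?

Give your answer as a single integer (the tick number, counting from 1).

Answer: 2

Derivation:
Tick 1: prefer A, take nail from A; A=[plank,spool,jar,bolt] B=[knob,node] C=[nail]
Tick 2: prefer B, take knob from B; A=[plank,spool,jar,bolt] B=[node] C=[nail,knob]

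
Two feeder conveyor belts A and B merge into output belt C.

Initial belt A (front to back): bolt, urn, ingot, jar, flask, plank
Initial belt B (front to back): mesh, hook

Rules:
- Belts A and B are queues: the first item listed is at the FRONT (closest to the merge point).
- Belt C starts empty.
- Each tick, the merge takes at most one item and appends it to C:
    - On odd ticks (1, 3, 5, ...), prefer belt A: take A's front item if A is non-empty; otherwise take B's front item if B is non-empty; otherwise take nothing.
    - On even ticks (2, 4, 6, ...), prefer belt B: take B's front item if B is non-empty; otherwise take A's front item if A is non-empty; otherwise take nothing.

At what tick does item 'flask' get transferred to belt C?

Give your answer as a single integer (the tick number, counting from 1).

Tick 1: prefer A, take bolt from A; A=[urn,ingot,jar,flask,plank] B=[mesh,hook] C=[bolt]
Tick 2: prefer B, take mesh from B; A=[urn,ingot,jar,flask,plank] B=[hook] C=[bolt,mesh]
Tick 3: prefer A, take urn from A; A=[ingot,jar,flask,plank] B=[hook] C=[bolt,mesh,urn]
Tick 4: prefer B, take hook from B; A=[ingot,jar,flask,plank] B=[-] C=[bolt,mesh,urn,hook]
Tick 5: prefer A, take ingot from A; A=[jar,flask,plank] B=[-] C=[bolt,mesh,urn,hook,ingot]
Tick 6: prefer B, take jar from A; A=[flask,plank] B=[-] C=[bolt,mesh,urn,hook,ingot,jar]
Tick 7: prefer A, take flask from A; A=[plank] B=[-] C=[bolt,mesh,urn,hook,ingot,jar,flask]

Answer: 7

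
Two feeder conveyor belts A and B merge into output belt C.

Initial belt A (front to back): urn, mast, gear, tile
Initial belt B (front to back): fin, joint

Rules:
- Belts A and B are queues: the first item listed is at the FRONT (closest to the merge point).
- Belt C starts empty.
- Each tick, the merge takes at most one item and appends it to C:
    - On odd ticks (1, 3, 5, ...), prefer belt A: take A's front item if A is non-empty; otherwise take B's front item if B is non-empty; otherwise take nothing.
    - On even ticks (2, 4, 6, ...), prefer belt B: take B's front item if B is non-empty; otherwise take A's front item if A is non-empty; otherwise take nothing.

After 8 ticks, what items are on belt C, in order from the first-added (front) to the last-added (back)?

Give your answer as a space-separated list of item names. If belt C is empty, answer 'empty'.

Answer: urn fin mast joint gear tile

Derivation:
Tick 1: prefer A, take urn from A; A=[mast,gear,tile] B=[fin,joint] C=[urn]
Tick 2: prefer B, take fin from B; A=[mast,gear,tile] B=[joint] C=[urn,fin]
Tick 3: prefer A, take mast from A; A=[gear,tile] B=[joint] C=[urn,fin,mast]
Tick 4: prefer B, take joint from B; A=[gear,tile] B=[-] C=[urn,fin,mast,joint]
Tick 5: prefer A, take gear from A; A=[tile] B=[-] C=[urn,fin,mast,joint,gear]
Tick 6: prefer B, take tile from A; A=[-] B=[-] C=[urn,fin,mast,joint,gear,tile]
Tick 7: prefer A, both empty, nothing taken; A=[-] B=[-] C=[urn,fin,mast,joint,gear,tile]
Tick 8: prefer B, both empty, nothing taken; A=[-] B=[-] C=[urn,fin,mast,joint,gear,tile]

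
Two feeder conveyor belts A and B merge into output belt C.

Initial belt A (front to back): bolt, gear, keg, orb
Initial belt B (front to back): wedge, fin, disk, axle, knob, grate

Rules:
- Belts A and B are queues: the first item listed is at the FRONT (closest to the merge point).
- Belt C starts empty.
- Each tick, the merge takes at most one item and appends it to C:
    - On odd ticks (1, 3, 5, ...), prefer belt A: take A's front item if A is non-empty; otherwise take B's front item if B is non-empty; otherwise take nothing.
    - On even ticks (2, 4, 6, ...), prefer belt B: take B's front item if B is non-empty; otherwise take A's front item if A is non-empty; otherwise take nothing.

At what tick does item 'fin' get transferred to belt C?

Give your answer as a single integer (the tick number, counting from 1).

Answer: 4

Derivation:
Tick 1: prefer A, take bolt from A; A=[gear,keg,orb] B=[wedge,fin,disk,axle,knob,grate] C=[bolt]
Tick 2: prefer B, take wedge from B; A=[gear,keg,orb] B=[fin,disk,axle,knob,grate] C=[bolt,wedge]
Tick 3: prefer A, take gear from A; A=[keg,orb] B=[fin,disk,axle,knob,grate] C=[bolt,wedge,gear]
Tick 4: prefer B, take fin from B; A=[keg,orb] B=[disk,axle,knob,grate] C=[bolt,wedge,gear,fin]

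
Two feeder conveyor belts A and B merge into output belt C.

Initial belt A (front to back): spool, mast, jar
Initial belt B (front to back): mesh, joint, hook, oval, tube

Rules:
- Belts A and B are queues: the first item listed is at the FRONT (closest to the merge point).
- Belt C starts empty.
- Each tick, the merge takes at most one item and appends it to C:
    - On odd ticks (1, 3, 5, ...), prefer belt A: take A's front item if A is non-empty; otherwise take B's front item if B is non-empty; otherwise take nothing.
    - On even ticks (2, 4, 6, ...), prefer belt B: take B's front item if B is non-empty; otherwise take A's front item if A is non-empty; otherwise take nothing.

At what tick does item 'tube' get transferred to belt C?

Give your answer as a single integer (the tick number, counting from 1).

Answer: 8

Derivation:
Tick 1: prefer A, take spool from A; A=[mast,jar] B=[mesh,joint,hook,oval,tube] C=[spool]
Tick 2: prefer B, take mesh from B; A=[mast,jar] B=[joint,hook,oval,tube] C=[spool,mesh]
Tick 3: prefer A, take mast from A; A=[jar] B=[joint,hook,oval,tube] C=[spool,mesh,mast]
Tick 4: prefer B, take joint from B; A=[jar] B=[hook,oval,tube] C=[spool,mesh,mast,joint]
Tick 5: prefer A, take jar from A; A=[-] B=[hook,oval,tube] C=[spool,mesh,mast,joint,jar]
Tick 6: prefer B, take hook from B; A=[-] B=[oval,tube] C=[spool,mesh,mast,joint,jar,hook]
Tick 7: prefer A, take oval from B; A=[-] B=[tube] C=[spool,mesh,mast,joint,jar,hook,oval]
Tick 8: prefer B, take tube from B; A=[-] B=[-] C=[spool,mesh,mast,joint,jar,hook,oval,tube]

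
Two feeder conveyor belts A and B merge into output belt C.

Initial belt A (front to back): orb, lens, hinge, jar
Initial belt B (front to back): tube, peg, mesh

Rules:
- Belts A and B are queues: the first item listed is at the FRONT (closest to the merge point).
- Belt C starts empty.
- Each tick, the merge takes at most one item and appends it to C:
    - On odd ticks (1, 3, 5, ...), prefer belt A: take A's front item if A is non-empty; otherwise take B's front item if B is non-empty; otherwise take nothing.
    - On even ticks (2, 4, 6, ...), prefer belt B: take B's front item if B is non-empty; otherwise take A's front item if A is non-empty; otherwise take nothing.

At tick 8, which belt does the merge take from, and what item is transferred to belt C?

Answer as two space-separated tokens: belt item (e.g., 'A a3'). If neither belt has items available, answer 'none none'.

Answer: none none

Derivation:
Tick 1: prefer A, take orb from A; A=[lens,hinge,jar] B=[tube,peg,mesh] C=[orb]
Tick 2: prefer B, take tube from B; A=[lens,hinge,jar] B=[peg,mesh] C=[orb,tube]
Tick 3: prefer A, take lens from A; A=[hinge,jar] B=[peg,mesh] C=[orb,tube,lens]
Tick 4: prefer B, take peg from B; A=[hinge,jar] B=[mesh] C=[orb,tube,lens,peg]
Tick 5: prefer A, take hinge from A; A=[jar] B=[mesh] C=[orb,tube,lens,peg,hinge]
Tick 6: prefer B, take mesh from B; A=[jar] B=[-] C=[orb,tube,lens,peg,hinge,mesh]
Tick 7: prefer A, take jar from A; A=[-] B=[-] C=[orb,tube,lens,peg,hinge,mesh,jar]
Tick 8: prefer B, both empty, nothing taken; A=[-] B=[-] C=[orb,tube,lens,peg,hinge,mesh,jar]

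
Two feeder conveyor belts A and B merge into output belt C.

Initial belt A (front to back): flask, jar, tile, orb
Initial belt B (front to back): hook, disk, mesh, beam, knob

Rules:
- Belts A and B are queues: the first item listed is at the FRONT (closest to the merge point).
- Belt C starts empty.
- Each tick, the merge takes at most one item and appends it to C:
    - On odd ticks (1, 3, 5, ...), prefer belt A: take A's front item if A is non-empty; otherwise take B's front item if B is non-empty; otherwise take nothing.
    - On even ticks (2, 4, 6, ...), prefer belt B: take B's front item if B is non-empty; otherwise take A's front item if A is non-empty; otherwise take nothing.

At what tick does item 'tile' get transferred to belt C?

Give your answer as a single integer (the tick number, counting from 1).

Answer: 5

Derivation:
Tick 1: prefer A, take flask from A; A=[jar,tile,orb] B=[hook,disk,mesh,beam,knob] C=[flask]
Tick 2: prefer B, take hook from B; A=[jar,tile,orb] B=[disk,mesh,beam,knob] C=[flask,hook]
Tick 3: prefer A, take jar from A; A=[tile,orb] B=[disk,mesh,beam,knob] C=[flask,hook,jar]
Tick 4: prefer B, take disk from B; A=[tile,orb] B=[mesh,beam,knob] C=[flask,hook,jar,disk]
Tick 5: prefer A, take tile from A; A=[orb] B=[mesh,beam,knob] C=[flask,hook,jar,disk,tile]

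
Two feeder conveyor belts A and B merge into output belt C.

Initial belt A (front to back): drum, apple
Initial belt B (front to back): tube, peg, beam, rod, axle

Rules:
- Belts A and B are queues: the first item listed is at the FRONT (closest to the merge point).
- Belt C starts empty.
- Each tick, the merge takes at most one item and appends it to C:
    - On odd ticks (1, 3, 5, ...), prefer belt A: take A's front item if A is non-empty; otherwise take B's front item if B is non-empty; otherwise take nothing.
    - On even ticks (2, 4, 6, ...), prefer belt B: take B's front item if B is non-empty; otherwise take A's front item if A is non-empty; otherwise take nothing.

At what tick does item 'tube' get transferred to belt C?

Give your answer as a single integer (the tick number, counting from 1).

Tick 1: prefer A, take drum from A; A=[apple] B=[tube,peg,beam,rod,axle] C=[drum]
Tick 2: prefer B, take tube from B; A=[apple] B=[peg,beam,rod,axle] C=[drum,tube]

Answer: 2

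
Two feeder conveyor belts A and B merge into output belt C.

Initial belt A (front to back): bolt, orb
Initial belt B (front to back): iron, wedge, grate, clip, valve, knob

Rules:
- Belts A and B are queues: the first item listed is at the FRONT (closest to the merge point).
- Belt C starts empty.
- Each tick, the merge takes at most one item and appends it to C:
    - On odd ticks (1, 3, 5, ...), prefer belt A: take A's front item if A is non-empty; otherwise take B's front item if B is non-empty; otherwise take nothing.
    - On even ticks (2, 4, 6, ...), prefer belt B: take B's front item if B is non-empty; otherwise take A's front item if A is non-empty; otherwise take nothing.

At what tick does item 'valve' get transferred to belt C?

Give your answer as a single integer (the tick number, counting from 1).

Answer: 7

Derivation:
Tick 1: prefer A, take bolt from A; A=[orb] B=[iron,wedge,grate,clip,valve,knob] C=[bolt]
Tick 2: prefer B, take iron from B; A=[orb] B=[wedge,grate,clip,valve,knob] C=[bolt,iron]
Tick 3: prefer A, take orb from A; A=[-] B=[wedge,grate,clip,valve,knob] C=[bolt,iron,orb]
Tick 4: prefer B, take wedge from B; A=[-] B=[grate,clip,valve,knob] C=[bolt,iron,orb,wedge]
Tick 5: prefer A, take grate from B; A=[-] B=[clip,valve,knob] C=[bolt,iron,orb,wedge,grate]
Tick 6: prefer B, take clip from B; A=[-] B=[valve,knob] C=[bolt,iron,orb,wedge,grate,clip]
Tick 7: prefer A, take valve from B; A=[-] B=[knob] C=[bolt,iron,orb,wedge,grate,clip,valve]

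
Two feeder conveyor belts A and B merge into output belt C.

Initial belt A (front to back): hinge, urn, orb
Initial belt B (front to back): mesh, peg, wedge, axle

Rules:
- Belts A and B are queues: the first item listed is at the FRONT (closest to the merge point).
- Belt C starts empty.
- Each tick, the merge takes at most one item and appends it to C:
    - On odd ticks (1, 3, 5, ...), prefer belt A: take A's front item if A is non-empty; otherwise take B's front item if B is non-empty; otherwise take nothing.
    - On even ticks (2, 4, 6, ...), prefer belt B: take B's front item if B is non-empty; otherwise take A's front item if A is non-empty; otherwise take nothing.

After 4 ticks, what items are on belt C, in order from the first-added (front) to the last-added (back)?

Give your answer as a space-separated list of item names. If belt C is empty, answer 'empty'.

Tick 1: prefer A, take hinge from A; A=[urn,orb] B=[mesh,peg,wedge,axle] C=[hinge]
Tick 2: prefer B, take mesh from B; A=[urn,orb] B=[peg,wedge,axle] C=[hinge,mesh]
Tick 3: prefer A, take urn from A; A=[orb] B=[peg,wedge,axle] C=[hinge,mesh,urn]
Tick 4: prefer B, take peg from B; A=[orb] B=[wedge,axle] C=[hinge,mesh,urn,peg]

Answer: hinge mesh urn peg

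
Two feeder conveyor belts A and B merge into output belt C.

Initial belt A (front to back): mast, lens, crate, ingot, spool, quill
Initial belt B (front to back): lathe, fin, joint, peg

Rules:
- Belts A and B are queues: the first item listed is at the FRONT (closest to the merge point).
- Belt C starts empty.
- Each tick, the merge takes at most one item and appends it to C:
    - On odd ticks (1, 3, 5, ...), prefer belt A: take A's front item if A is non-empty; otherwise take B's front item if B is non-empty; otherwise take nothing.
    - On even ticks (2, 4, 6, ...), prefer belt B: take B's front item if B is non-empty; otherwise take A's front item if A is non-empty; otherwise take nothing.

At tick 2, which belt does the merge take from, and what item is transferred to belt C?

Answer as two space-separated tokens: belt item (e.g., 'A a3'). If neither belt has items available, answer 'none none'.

Answer: B lathe

Derivation:
Tick 1: prefer A, take mast from A; A=[lens,crate,ingot,spool,quill] B=[lathe,fin,joint,peg] C=[mast]
Tick 2: prefer B, take lathe from B; A=[lens,crate,ingot,spool,quill] B=[fin,joint,peg] C=[mast,lathe]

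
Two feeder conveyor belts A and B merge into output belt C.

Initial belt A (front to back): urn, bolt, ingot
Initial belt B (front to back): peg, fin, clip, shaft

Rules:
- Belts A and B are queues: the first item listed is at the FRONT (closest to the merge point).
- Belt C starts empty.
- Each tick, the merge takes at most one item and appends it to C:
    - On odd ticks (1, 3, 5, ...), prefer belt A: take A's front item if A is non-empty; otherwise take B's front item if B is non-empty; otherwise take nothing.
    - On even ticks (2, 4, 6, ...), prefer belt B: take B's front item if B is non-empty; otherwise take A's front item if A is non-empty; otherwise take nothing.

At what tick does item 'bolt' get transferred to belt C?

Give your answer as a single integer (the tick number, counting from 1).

Answer: 3

Derivation:
Tick 1: prefer A, take urn from A; A=[bolt,ingot] B=[peg,fin,clip,shaft] C=[urn]
Tick 2: prefer B, take peg from B; A=[bolt,ingot] B=[fin,clip,shaft] C=[urn,peg]
Tick 3: prefer A, take bolt from A; A=[ingot] B=[fin,clip,shaft] C=[urn,peg,bolt]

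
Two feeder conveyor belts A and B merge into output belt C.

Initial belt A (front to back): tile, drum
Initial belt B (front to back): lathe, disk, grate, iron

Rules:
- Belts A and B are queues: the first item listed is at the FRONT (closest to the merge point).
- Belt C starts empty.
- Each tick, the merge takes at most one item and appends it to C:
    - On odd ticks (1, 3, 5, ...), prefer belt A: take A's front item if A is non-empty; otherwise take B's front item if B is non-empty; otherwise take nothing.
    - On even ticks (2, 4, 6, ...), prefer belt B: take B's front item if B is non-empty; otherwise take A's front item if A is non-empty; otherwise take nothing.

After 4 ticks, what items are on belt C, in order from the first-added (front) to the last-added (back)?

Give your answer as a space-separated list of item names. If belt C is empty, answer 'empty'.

Tick 1: prefer A, take tile from A; A=[drum] B=[lathe,disk,grate,iron] C=[tile]
Tick 2: prefer B, take lathe from B; A=[drum] B=[disk,grate,iron] C=[tile,lathe]
Tick 3: prefer A, take drum from A; A=[-] B=[disk,grate,iron] C=[tile,lathe,drum]
Tick 4: prefer B, take disk from B; A=[-] B=[grate,iron] C=[tile,lathe,drum,disk]

Answer: tile lathe drum disk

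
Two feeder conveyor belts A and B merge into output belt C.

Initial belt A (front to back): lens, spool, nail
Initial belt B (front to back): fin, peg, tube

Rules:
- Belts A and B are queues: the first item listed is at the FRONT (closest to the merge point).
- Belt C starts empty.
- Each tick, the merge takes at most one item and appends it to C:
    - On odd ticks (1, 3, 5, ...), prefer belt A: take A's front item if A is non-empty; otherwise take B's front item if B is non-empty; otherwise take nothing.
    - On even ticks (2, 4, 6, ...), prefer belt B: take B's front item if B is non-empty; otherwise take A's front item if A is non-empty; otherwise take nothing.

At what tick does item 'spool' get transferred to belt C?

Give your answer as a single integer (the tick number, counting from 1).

Answer: 3

Derivation:
Tick 1: prefer A, take lens from A; A=[spool,nail] B=[fin,peg,tube] C=[lens]
Tick 2: prefer B, take fin from B; A=[spool,nail] B=[peg,tube] C=[lens,fin]
Tick 3: prefer A, take spool from A; A=[nail] B=[peg,tube] C=[lens,fin,spool]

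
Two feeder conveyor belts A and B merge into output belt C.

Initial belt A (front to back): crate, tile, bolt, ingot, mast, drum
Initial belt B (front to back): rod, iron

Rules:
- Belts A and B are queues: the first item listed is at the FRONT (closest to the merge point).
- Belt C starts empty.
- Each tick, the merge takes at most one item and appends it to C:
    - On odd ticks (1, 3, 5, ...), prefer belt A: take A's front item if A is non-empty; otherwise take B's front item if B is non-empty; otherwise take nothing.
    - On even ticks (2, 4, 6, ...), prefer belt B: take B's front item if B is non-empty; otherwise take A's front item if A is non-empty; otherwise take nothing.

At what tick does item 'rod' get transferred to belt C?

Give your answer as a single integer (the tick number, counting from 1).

Answer: 2

Derivation:
Tick 1: prefer A, take crate from A; A=[tile,bolt,ingot,mast,drum] B=[rod,iron] C=[crate]
Tick 2: prefer B, take rod from B; A=[tile,bolt,ingot,mast,drum] B=[iron] C=[crate,rod]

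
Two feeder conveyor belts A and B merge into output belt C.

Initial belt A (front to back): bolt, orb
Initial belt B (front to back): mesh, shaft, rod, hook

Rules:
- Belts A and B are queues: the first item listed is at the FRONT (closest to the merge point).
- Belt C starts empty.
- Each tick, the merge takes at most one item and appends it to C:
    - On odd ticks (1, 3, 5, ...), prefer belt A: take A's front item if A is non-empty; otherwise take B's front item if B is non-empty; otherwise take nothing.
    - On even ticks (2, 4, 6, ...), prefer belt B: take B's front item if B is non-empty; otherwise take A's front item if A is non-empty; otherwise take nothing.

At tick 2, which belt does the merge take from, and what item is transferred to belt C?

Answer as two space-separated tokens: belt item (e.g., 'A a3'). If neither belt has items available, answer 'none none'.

Tick 1: prefer A, take bolt from A; A=[orb] B=[mesh,shaft,rod,hook] C=[bolt]
Tick 2: prefer B, take mesh from B; A=[orb] B=[shaft,rod,hook] C=[bolt,mesh]

Answer: B mesh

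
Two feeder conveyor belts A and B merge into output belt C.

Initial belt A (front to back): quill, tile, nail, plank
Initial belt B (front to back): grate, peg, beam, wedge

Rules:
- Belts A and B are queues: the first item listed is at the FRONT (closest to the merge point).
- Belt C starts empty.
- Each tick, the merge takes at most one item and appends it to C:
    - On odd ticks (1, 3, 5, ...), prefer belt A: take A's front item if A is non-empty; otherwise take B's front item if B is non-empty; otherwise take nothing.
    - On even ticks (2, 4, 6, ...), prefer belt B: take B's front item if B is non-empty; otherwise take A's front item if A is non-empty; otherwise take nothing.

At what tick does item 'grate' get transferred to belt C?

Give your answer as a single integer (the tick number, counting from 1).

Tick 1: prefer A, take quill from A; A=[tile,nail,plank] B=[grate,peg,beam,wedge] C=[quill]
Tick 2: prefer B, take grate from B; A=[tile,nail,plank] B=[peg,beam,wedge] C=[quill,grate]

Answer: 2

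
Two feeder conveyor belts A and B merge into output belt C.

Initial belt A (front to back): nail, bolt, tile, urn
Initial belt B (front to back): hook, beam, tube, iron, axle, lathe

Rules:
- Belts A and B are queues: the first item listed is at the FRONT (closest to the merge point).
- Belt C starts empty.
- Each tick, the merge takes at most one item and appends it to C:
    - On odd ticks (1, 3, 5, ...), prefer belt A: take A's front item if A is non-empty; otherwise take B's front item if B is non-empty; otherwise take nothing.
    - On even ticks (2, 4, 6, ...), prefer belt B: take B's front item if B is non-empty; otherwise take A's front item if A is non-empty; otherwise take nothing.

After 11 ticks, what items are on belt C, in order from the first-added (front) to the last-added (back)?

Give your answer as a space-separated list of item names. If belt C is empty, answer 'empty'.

Answer: nail hook bolt beam tile tube urn iron axle lathe

Derivation:
Tick 1: prefer A, take nail from A; A=[bolt,tile,urn] B=[hook,beam,tube,iron,axle,lathe] C=[nail]
Tick 2: prefer B, take hook from B; A=[bolt,tile,urn] B=[beam,tube,iron,axle,lathe] C=[nail,hook]
Tick 3: prefer A, take bolt from A; A=[tile,urn] B=[beam,tube,iron,axle,lathe] C=[nail,hook,bolt]
Tick 4: prefer B, take beam from B; A=[tile,urn] B=[tube,iron,axle,lathe] C=[nail,hook,bolt,beam]
Tick 5: prefer A, take tile from A; A=[urn] B=[tube,iron,axle,lathe] C=[nail,hook,bolt,beam,tile]
Tick 6: prefer B, take tube from B; A=[urn] B=[iron,axle,lathe] C=[nail,hook,bolt,beam,tile,tube]
Tick 7: prefer A, take urn from A; A=[-] B=[iron,axle,lathe] C=[nail,hook,bolt,beam,tile,tube,urn]
Tick 8: prefer B, take iron from B; A=[-] B=[axle,lathe] C=[nail,hook,bolt,beam,tile,tube,urn,iron]
Tick 9: prefer A, take axle from B; A=[-] B=[lathe] C=[nail,hook,bolt,beam,tile,tube,urn,iron,axle]
Tick 10: prefer B, take lathe from B; A=[-] B=[-] C=[nail,hook,bolt,beam,tile,tube,urn,iron,axle,lathe]
Tick 11: prefer A, both empty, nothing taken; A=[-] B=[-] C=[nail,hook,bolt,beam,tile,tube,urn,iron,axle,lathe]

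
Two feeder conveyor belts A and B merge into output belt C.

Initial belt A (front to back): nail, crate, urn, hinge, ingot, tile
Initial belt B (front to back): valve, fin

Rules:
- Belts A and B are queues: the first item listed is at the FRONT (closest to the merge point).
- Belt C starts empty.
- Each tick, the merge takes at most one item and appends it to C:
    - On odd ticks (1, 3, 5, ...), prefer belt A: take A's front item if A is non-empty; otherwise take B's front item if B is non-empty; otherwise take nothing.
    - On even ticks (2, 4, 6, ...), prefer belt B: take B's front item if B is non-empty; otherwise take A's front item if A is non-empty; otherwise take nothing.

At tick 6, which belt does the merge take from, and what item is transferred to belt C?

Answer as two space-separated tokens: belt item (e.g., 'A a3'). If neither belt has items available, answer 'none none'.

Tick 1: prefer A, take nail from A; A=[crate,urn,hinge,ingot,tile] B=[valve,fin] C=[nail]
Tick 2: prefer B, take valve from B; A=[crate,urn,hinge,ingot,tile] B=[fin] C=[nail,valve]
Tick 3: prefer A, take crate from A; A=[urn,hinge,ingot,tile] B=[fin] C=[nail,valve,crate]
Tick 4: prefer B, take fin from B; A=[urn,hinge,ingot,tile] B=[-] C=[nail,valve,crate,fin]
Tick 5: prefer A, take urn from A; A=[hinge,ingot,tile] B=[-] C=[nail,valve,crate,fin,urn]
Tick 6: prefer B, take hinge from A; A=[ingot,tile] B=[-] C=[nail,valve,crate,fin,urn,hinge]

Answer: A hinge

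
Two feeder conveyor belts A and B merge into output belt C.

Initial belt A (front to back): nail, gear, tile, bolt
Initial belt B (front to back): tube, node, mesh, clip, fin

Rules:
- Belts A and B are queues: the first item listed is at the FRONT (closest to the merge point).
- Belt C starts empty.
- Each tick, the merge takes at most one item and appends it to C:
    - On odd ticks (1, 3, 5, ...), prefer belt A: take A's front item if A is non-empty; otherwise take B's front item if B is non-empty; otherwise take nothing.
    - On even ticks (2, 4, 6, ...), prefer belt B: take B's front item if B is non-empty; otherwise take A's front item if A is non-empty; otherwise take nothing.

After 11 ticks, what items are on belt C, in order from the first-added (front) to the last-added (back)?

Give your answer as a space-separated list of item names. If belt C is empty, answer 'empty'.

Answer: nail tube gear node tile mesh bolt clip fin

Derivation:
Tick 1: prefer A, take nail from A; A=[gear,tile,bolt] B=[tube,node,mesh,clip,fin] C=[nail]
Tick 2: prefer B, take tube from B; A=[gear,tile,bolt] B=[node,mesh,clip,fin] C=[nail,tube]
Tick 3: prefer A, take gear from A; A=[tile,bolt] B=[node,mesh,clip,fin] C=[nail,tube,gear]
Tick 4: prefer B, take node from B; A=[tile,bolt] B=[mesh,clip,fin] C=[nail,tube,gear,node]
Tick 5: prefer A, take tile from A; A=[bolt] B=[mesh,clip,fin] C=[nail,tube,gear,node,tile]
Tick 6: prefer B, take mesh from B; A=[bolt] B=[clip,fin] C=[nail,tube,gear,node,tile,mesh]
Tick 7: prefer A, take bolt from A; A=[-] B=[clip,fin] C=[nail,tube,gear,node,tile,mesh,bolt]
Tick 8: prefer B, take clip from B; A=[-] B=[fin] C=[nail,tube,gear,node,tile,mesh,bolt,clip]
Tick 9: prefer A, take fin from B; A=[-] B=[-] C=[nail,tube,gear,node,tile,mesh,bolt,clip,fin]
Tick 10: prefer B, both empty, nothing taken; A=[-] B=[-] C=[nail,tube,gear,node,tile,mesh,bolt,clip,fin]
Tick 11: prefer A, both empty, nothing taken; A=[-] B=[-] C=[nail,tube,gear,node,tile,mesh,bolt,clip,fin]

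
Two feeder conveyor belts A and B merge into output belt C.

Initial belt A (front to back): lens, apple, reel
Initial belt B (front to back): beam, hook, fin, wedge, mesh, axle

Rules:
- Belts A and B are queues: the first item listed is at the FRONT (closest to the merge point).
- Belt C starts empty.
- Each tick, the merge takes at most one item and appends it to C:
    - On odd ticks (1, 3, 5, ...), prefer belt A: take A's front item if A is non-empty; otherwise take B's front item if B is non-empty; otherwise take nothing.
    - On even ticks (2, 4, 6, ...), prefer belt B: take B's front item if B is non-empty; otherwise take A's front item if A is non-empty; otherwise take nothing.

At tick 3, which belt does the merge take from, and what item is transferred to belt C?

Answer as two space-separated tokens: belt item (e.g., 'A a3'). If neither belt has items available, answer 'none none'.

Tick 1: prefer A, take lens from A; A=[apple,reel] B=[beam,hook,fin,wedge,mesh,axle] C=[lens]
Tick 2: prefer B, take beam from B; A=[apple,reel] B=[hook,fin,wedge,mesh,axle] C=[lens,beam]
Tick 3: prefer A, take apple from A; A=[reel] B=[hook,fin,wedge,mesh,axle] C=[lens,beam,apple]

Answer: A apple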